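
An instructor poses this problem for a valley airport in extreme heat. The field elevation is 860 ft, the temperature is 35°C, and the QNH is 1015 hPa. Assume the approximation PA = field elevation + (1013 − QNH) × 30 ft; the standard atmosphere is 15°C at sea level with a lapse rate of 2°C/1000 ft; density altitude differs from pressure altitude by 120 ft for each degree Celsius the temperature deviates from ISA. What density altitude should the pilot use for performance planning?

Pressure altitude = 860 + (1013 − 1015) × 30 = 860 + (-60) = 800 ft.
ISA temperature at 800 ft = 15 − 2 × (800/1000) = 13.4°C.
ISA deviation = 35 − 13.4 = +21.6°C.
Density altitude = 800 + 120 × (21.6) = 3392 ft.

3392 ft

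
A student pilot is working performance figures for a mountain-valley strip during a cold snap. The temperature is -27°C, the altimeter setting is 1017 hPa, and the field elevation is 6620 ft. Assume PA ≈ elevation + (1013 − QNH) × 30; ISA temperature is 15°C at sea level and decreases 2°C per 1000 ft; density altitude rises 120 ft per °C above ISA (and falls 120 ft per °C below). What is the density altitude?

Pressure altitude = 6620 + (1013 − 1017) × 30 = 6620 + (-120) = 6500 ft.
ISA temperature at 6500 ft = 15 − 2 × (6500/1000) = 2°C.
ISA deviation = -27 − 2 = -29°C.
Density altitude = 6500 + 120 × (-29) = 3020 ft.

3020 ft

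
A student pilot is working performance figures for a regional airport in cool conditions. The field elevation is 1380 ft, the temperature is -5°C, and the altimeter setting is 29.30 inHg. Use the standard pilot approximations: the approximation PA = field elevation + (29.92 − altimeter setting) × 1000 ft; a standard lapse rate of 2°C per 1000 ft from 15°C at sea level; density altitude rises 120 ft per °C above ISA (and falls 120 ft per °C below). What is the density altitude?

Pressure altitude = 1380 + (29.92 − 29.30) × 1000 = 1380 + (+620) = 2000 ft.
ISA temperature at 2000 ft = 15 − 2 × (2000/1000) = 11°C.
ISA deviation = -5 − 11 = -16°C.
Density altitude = 2000 + 120 × (-16) = 80 ft.

80 ft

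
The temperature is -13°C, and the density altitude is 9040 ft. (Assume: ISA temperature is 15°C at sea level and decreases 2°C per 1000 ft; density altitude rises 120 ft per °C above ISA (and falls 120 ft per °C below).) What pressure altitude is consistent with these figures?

DA = PA + 120 × (OAT − (15 − 2·PA/1000)) = PA + 120·OAT − 1800 + 0.24·PA = 1.24·PA + 120·OAT − 1800.
So 1.24·PA = 9040 − 120 × (-13) + 1800 = 12400.
PA = 12400 / 1.24 = 10000 ft.

10000 ft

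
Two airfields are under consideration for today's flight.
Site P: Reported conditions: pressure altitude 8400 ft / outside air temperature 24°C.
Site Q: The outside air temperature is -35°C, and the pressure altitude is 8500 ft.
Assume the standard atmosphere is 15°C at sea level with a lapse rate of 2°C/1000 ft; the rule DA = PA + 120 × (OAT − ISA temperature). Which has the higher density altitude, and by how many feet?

Site P by 6956 ft

Site P: ISA temp = -1.8°C, deviation +25.8°C, DA = 8400 + 120 × 25.8 = 11496 ft.
Site Q: ISA temp = -2°C, deviation -33°C, DA = 8500 + 120 × (-33) = 4540 ft.
Site P is higher by 11496 − 4540 = 6956 ft.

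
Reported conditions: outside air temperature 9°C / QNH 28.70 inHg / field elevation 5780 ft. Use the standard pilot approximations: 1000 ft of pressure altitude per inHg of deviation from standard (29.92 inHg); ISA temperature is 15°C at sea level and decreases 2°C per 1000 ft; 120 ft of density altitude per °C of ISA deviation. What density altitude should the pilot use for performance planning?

7960 ft

Pressure altitude = 5780 + (29.92 − 28.70) × 1000 = 5780 + (+1220) = 7000 ft.
ISA temperature at 7000 ft = 15 − 2 × (7000/1000) = 1°C.
ISA deviation = 9 − 1 = +8°C.
Density altitude = 7000 + 120 × (8) = 7960 ft.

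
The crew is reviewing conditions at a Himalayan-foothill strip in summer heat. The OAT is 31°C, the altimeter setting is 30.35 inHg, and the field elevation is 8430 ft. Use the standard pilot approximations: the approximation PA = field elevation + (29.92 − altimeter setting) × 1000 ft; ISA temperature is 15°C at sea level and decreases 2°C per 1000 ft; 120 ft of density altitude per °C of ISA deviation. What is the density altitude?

Pressure altitude = 8430 + (29.92 − 30.35) × 1000 = 8430 + (-430) = 8000 ft.
ISA temperature at 8000 ft = 15 − 2 × (8000/1000) = -1°C.
ISA deviation = 31 − (-1) = +32°C.
Density altitude = 8000 + 120 × (32) = 11840 ft.

11840 ft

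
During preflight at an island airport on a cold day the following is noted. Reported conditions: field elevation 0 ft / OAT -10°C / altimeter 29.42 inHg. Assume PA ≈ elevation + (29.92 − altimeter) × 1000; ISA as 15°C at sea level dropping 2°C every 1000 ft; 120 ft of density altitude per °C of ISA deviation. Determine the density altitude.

-2380 ft

Pressure altitude = 0 + (29.92 − 29.42) × 1000 = 0 + (+500) = 500 ft.
ISA temperature at 500 ft = 15 − 2 × (500/1000) = 14°C.
ISA deviation = -10 − 14 = -24°C.
Density altitude = 500 + 120 × (-24) = -2380 ft.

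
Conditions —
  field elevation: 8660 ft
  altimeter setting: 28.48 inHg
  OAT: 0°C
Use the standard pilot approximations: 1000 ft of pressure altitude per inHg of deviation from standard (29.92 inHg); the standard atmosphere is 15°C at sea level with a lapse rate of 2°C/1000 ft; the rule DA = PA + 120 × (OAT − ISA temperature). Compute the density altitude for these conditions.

Pressure altitude = 8660 + (29.92 − 28.48) × 1000 = 8660 + (+1440) = 10100 ft.
ISA temperature at 10100 ft = 15 − 2 × (10100/1000) = -5.2°C.
ISA deviation = 0 − (-5.2) = +5.2°C.
Density altitude = 10100 + 120 × (5.2) = 10724 ft.

10724 ft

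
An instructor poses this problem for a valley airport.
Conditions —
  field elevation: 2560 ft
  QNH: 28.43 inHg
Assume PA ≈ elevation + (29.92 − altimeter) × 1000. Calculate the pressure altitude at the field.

Pressure correction = (29.92 − 28.43) × 1000 = +1490 ft.
Pressure altitude = 2560 + (+1490) = 4050 ft.

4050 ft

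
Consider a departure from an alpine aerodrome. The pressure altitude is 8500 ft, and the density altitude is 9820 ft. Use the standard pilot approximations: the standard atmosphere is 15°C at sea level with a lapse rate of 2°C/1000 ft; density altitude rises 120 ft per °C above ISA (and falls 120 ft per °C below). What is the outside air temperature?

9°C

Density altitude − pressure altitude = 9820 − 8500 = +1320 ft.
At 120 ft/°C that is an ISA deviation of 1320/120 = +11°C.
ISA temperature at 8500 ft = 15 − 2 × (8500/1000) = -2°C.
OAT = ISA + deviation = -2 + (+11) = 9°C.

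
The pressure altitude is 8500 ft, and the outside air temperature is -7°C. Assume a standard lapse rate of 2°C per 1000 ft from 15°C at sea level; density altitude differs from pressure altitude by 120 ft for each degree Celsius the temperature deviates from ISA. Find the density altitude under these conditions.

7900 ft

ISA temperature at 8500 ft = 15 − 2 × (8500/1000) = -2°C.
ISA deviation = -7 − (-2) = -5°C.
Density altitude = 8500 + 120 × (-5) = 8500 + (-600) = 7900 ft.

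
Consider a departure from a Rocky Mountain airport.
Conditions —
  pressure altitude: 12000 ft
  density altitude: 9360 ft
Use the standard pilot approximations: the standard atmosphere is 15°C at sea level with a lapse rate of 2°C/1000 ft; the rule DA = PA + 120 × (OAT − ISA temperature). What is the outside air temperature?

Density altitude − pressure altitude = 9360 − 12000 = -2640 ft.
At 120 ft/°C that is an ISA deviation of -2640/120 = -22°C.
ISA temperature at 12000 ft = 15 − 2 × (12000/1000) = -9°C.
OAT = ISA + deviation = -9 + (-22) = -31°C.

-31°C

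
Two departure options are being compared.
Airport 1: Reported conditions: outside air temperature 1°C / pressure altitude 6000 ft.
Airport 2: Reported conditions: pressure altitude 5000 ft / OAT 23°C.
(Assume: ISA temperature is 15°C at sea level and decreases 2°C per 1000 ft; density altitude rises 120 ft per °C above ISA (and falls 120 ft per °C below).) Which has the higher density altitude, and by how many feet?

Airport 2 by 1400 ft

Airport 1: ISA temp = 3°C, deviation -2°C, DA = 6000 + 120 × (-2) = 5760 ft.
Airport 2: ISA temp = 5°C, deviation +18°C, DA = 5000 + 120 × 18 = 7160 ft.
Airport 2 is higher by 7160 − 5760 = 1400 ft.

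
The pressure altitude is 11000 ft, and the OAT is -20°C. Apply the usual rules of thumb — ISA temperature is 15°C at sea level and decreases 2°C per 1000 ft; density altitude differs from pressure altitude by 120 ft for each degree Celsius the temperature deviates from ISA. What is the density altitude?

9440 ft

ISA temperature at 11000 ft = 15 − 2 × (11000/1000) = -7°C.
ISA deviation = -20 − (-7) = -13°C.
Density altitude = 11000 + 120 × (-13) = 11000 + (-1560) = 9440 ft.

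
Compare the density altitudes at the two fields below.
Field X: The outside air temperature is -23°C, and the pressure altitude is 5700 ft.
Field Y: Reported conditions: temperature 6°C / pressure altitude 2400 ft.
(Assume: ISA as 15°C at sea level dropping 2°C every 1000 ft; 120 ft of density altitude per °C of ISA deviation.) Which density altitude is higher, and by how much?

Field X: ISA temp = 3.6°C, deviation -26.6°C, DA = 5700 + 120 × (-26.6) = 2508 ft.
Field Y: ISA temp = 10.2°C, deviation -4.2°C, DA = 2400 + 120 × (-4.2) = 1896 ft.
Field X is higher by 2508 − 1896 = 612 ft.

Field X by 612 ft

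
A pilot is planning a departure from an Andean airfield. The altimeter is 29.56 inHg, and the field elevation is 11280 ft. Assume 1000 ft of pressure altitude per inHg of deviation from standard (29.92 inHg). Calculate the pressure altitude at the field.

11640 ft

Pressure correction = (29.92 − 29.56) × 1000 = +360 ft.
Pressure altitude = 11280 + (+360) = 11640 ft.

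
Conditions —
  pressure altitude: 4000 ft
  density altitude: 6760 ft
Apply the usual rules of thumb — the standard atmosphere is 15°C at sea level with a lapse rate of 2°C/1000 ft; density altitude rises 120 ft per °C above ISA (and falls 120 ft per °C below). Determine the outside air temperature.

30°C

Density altitude − pressure altitude = 6760 − 4000 = +2760 ft.
At 120 ft/°C that is an ISA deviation of 2760/120 = +23°C.
ISA temperature at 4000 ft = 15 − 2 × (4000/1000) = 7°C.
OAT = ISA + deviation = 7 + (+23) = 30°C.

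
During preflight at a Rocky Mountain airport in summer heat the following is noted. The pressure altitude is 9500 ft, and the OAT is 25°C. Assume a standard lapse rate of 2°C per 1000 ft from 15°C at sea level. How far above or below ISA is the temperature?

ISA temperature at 9500 ft = 15 − 2 × (9500/1000) = -4°C.
Deviation = OAT − ISA = 25 − (-4) = +29°C.

ISA+29°C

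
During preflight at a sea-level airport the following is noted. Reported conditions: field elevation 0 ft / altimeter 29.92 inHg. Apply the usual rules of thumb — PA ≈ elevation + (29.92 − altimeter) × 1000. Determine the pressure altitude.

Pressure correction = (29.92 − 29.92) × 1000 = 0 ft.
Pressure altitude = 0 + (0) = 0 ft.

0 ft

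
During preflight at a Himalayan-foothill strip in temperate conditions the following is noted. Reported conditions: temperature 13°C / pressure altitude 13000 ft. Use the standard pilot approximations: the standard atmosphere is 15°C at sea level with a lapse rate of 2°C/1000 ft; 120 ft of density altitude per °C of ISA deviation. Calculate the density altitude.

15880 ft

ISA temperature at 13000 ft = 15 − 2 × (13000/1000) = -11°C.
ISA deviation = 13 − (-11) = +24°C.
Density altitude = 13000 + 120 × (24) = 13000 + (+2880) = 15880 ft.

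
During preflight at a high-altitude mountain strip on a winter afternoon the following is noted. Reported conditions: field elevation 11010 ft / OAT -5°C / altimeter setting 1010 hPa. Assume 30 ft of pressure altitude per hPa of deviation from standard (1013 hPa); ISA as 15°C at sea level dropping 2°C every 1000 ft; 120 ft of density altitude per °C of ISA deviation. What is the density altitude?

11364 ft

Pressure altitude = 11010 + (1013 − 1010) × 30 = 11010 + (+90) = 11100 ft.
ISA temperature at 11100 ft = 15 − 2 × (11100/1000) = -7.2°C.
ISA deviation = -5 − (-7.2) = +2.2°C.
Density altitude = 11100 + 120 × (2.2) = 11364 ft.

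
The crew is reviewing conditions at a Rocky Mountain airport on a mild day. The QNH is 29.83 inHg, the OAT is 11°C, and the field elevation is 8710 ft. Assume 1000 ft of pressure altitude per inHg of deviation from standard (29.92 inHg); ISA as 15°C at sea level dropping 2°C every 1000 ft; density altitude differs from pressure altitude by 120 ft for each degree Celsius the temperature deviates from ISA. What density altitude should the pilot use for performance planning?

10432 ft

Pressure altitude = 8710 + (29.92 − 29.83) × 1000 = 8710 + (+90) = 8800 ft.
ISA temperature at 8800 ft = 15 − 2 × (8800/1000) = -2.6°C.
ISA deviation = 11 − (-2.6) = +13.6°C.
Density altitude = 8800 + 120 × (13.6) = 10432 ft.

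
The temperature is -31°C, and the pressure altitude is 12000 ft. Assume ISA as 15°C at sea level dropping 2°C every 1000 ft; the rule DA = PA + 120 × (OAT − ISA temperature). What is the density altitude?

ISA temperature at 12000 ft = 15 − 2 × (12000/1000) = -9°C.
ISA deviation = -31 − (-9) = -22°C.
Density altitude = 12000 + 120 × (-22) = 12000 + (-2640) = 9360 ft.

9360 ft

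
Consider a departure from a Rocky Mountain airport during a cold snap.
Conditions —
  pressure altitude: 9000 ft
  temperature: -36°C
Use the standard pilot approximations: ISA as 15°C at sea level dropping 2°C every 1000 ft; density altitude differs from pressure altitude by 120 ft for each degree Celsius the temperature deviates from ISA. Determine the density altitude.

ISA temperature at 9000 ft = 15 − 2 × (9000/1000) = -3°C.
ISA deviation = -36 − (-3) = -33°C.
Density altitude = 9000 + 120 × (-33) = 9000 + (-3960) = 5040 ft.

5040 ft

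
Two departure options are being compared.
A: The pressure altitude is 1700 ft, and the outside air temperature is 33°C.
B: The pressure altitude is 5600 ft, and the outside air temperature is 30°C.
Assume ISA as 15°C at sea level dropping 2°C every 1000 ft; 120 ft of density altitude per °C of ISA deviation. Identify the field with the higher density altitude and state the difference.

B by 4476 ft

A: ISA temp = 11.6°C, deviation +21.4°C, DA = 1700 + 120 × 21.4 = 4268 ft.
B: ISA temp = 3.8°C, deviation +26.2°C, DA = 5600 + 120 × 26.2 = 8744 ft.
B is higher by 8744 − 4268 = 4476 ft.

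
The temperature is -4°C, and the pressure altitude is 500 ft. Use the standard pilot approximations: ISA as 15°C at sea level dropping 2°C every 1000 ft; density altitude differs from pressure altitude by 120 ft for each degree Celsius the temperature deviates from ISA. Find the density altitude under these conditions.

-1660 ft

ISA temperature at 500 ft = 15 − 2 × (500/1000) = 14°C.
ISA deviation = -4 − 14 = -18°C.
Density altitude = 500 + 120 × (-18) = 500 + (-2160) = -1660 ft.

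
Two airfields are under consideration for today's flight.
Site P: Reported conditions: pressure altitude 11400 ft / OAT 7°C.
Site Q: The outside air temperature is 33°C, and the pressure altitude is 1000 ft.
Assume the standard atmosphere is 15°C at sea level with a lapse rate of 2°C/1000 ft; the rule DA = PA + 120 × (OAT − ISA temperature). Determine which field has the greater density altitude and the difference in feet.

Site P: ISA temp = -7.8°C, deviation +14.8°C, DA = 11400 + 120 × 14.8 = 13176 ft.
Site Q: ISA temp = 13°C, deviation +20°C, DA = 1000 + 120 × 20 = 3400 ft.
Site P is higher by 13176 − 3400 = 9776 ft.

Site P by 9776 ft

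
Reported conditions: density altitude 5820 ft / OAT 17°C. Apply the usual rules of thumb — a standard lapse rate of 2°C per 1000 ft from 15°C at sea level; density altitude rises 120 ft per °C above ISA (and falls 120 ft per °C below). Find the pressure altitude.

4500 ft

DA = PA + 120 × (OAT − (15 − 2·PA/1000)) = PA + 120·OAT − 1800 + 0.24·PA = 1.24·PA + 120·OAT − 1800.
So 1.24·PA = 5820 − 120 × 17 + 1800 = 5580.
PA = 5580 / 1.24 = 4500 ft.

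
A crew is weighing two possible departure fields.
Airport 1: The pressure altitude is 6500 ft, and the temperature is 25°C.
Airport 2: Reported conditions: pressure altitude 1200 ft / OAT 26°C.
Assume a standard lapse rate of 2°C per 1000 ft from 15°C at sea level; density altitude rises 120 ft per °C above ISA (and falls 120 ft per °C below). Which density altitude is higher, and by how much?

Airport 1: ISA temp = 2°C, deviation +23°C, DA = 6500 + 120 × 23 = 9260 ft.
Airport 2: ISA temp = 12.6°C, deviation +13.4°C, DA = 1200 + 120 × 13.4 = 2808 ft.
Airport 1 is higher by 9260 − 2808 = 6452 ft.

Airport 1 by 6452 ft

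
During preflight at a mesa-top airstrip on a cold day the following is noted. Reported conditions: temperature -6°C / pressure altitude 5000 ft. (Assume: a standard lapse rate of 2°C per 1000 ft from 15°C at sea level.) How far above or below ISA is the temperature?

ISA temperature at 5000 ft = 15 − 2 × (5000/1000) = 5°C.
Deviation = OAT − ISA = -6 − 5 = -11°C.

ISA-11°C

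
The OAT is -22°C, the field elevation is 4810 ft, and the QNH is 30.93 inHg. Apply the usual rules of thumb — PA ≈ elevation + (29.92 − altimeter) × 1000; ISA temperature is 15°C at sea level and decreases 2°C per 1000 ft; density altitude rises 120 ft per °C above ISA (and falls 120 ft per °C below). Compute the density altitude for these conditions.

272 ft

Pressure altitude = 4810 + (29.92 − 30.93) × 1000 = 4810 + (-1010) = 3800 ft.
ISA temperature at 3800 ft = 15 − 2 × (3800/1000) = 7.4°C.
ISA deviation = -22 − 7.4 = -29.4°C.
Density altitude = 3800 + 120 × (-29.4) = 272 ft.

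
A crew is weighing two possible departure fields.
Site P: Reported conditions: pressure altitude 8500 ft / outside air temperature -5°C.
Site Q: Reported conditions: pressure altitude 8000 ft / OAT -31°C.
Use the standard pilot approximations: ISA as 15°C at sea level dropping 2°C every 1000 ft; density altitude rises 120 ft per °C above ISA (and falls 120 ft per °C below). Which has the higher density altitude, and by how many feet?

Site P: ISA temp = -2°C, deviation -3°C, DA = 8500 + 120 × (-3) = 8140 ft.
Site Q: ISA temp = -1°C, deviation -30°C, DA = 8000 + 120 × (-30) = 4400 ft.
Site P is higher by 8140 − 4400 = 3740 ft.

Site P by 3740 ft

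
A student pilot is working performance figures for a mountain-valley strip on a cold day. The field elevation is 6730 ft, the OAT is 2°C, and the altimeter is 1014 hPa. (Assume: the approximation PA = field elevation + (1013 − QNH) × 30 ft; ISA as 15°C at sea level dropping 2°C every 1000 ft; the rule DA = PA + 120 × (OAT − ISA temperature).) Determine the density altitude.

Pressure altitude = 6730 + (1013 − 1014) × 30 = 6730 + (-30) = 6700 ft.
ISA temperature at 6700 ft = 15 − 2 × (6700/1000) = 1.6°C.
ISA deviation = 2 − 1.6 = +0.4°C.
Density altitude = 6700 + 120 × (0.4) = 6748 ft.

6748 ft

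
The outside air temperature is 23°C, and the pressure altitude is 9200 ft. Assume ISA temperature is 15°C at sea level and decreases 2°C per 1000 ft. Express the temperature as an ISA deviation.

ISA+26.4°C

ISA temperature at 9200 ft = 15 − 2 × (9200/1000) = -3.4°C.
Deviation = OAT − ISA = 23 − (-3.4) = +26.4°C.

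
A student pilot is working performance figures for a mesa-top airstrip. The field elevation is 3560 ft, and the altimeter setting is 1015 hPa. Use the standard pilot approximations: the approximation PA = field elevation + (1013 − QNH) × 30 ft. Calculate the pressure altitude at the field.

3500 ft

Pressure correction = (1013 − 1015) × 30 = -60 ft.
Pressure altitude = 3560 + (-60) = 3500 ft.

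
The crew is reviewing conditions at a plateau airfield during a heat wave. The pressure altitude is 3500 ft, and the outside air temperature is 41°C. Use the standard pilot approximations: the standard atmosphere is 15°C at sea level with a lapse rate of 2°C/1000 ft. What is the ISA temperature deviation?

ISA temperature at 3500 ft = 15 − 2 × (3500/1000) = 8°C.
Deviation = OAT − ISA = 41 − 8 = +33°C.

ISA+33°C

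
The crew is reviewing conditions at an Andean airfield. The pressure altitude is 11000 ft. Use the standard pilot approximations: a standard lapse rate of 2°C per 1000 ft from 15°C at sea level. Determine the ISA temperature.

-7°C

ISA temperature = 15 − 2 × (11000/1000) = 15 − 22 = -7°C.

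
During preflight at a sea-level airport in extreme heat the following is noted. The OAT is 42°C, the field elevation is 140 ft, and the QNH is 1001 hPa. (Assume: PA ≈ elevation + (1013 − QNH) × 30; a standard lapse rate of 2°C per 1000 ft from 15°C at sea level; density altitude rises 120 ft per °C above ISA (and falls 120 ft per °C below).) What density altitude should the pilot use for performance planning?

3860 ft

Pressure altitude = 140 + (1013 − 1001) × 30 = 140 + (+360) = 500 ft.
ISA temperature at 500 ft = 15 − 2 × (500/1000) = 14°C.
ISA deviation = 42 − 14 = +28°C.
Density altitude = 500 + 120 × (28) = 3860 ft.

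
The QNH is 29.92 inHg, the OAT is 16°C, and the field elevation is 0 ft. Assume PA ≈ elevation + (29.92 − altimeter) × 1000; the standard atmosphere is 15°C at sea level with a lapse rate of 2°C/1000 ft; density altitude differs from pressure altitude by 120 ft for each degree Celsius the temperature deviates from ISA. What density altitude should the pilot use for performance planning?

Pressure altitude = 0 + (29.92 − 29.92) × 1000 = 0 + (0) = 0 ft.
ISA temperature at 0 ft = 15 − 2 × (0/1000) = 15°C.
ISA deviation = 16 − 15 = +1°C.
Density altitude = 0 + 120 × (1) = 120 ft.

120 ft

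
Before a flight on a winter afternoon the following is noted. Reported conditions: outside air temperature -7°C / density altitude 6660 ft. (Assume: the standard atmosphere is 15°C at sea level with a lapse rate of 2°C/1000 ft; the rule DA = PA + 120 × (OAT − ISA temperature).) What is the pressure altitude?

DA = PA + 120 × (OAT − (15 − 2·PA/1000)) = PA + 120·OAT − 1800 + 0.24·PA = 1.24·PA + 120·OAT − 1800.
So 1.24·PA = 6660 − 120 × (-7) + 1800 = 9300.
PA = 9300 / 1.24 = 7500 ft.

7500 ft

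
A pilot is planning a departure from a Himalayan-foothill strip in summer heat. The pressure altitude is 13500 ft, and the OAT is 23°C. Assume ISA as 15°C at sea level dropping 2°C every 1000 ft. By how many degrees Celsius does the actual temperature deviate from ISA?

ISA temperature at 13500 ft = 15 − 2 × (13500/1000) = -12°C.
Deviation = OAT − ISA = 23 − (-12) = +35°C.

ISA+35°C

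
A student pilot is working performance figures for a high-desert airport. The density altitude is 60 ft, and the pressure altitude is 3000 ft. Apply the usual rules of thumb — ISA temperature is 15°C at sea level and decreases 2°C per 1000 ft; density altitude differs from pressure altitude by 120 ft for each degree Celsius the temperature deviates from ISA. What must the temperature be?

Density altitude − pressure altitude = 60 − 3000 = -2940 ft.
At 120 ft/°C that is an ISA deviation of -2940/120 = -24.5°C.
ISA temperature at 3000 ft = 15 − 2 × (3000/1000) = 9°C.
OAT = ISA + deviation = 9 + (-24.5) = -15.5°C.

-15.5°C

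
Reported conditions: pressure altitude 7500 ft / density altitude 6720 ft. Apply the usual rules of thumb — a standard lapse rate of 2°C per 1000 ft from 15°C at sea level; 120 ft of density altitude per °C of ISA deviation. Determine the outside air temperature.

-6.5°C

Density altitude − pressure altitude = 6720 − 7500 = -780 ft.
At 120 ft/°C that is an ISA deviation of -780/120 = -6.5°C.
ISA temperature at 7500 ft = 15 − 2 × (7500/1000) = 0°C.
OAT = ISA + deviation = 0 + (-6.5) = -6.5°C.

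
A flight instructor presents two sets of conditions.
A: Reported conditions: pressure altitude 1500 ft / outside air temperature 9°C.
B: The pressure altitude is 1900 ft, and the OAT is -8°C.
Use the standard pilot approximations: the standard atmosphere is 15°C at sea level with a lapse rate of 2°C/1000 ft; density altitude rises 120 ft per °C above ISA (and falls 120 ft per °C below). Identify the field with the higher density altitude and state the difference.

A: ISA temp = 12°C, deviation -3°C, DA = 1500 + 120 × (-3) = 1140 ft.
B: ISA temp = 11.2°C, deviation -19.2°C, DA = 1900 + 120 × (-19.2) = -404 ft.
A is higher by 1140 − (-404) = 1544 ft.

A by 1544 ft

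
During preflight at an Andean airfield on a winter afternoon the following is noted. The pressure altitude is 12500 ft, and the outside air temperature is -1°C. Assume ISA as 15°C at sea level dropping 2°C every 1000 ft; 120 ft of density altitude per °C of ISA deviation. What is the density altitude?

ISA temperature at 12500 ft = 15 − 2 × (12500/1000) = -10°C.
ISA deviation = -1 − (-10) = +9°C.
Density altitude = 12500 + 120 × (9) = 12500 + (+1080) = 13580 ft.

13580 ft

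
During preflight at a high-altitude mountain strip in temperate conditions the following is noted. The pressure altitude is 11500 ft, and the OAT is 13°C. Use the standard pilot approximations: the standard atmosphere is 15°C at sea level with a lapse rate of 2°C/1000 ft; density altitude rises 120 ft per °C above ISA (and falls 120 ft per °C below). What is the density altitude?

14020 ft

ISA temperature at 11500 ft = 15 − 2 × (11500/1000) = -8°C.
ISA deviation = 13 − (-8) = +21°C.
Density altitude = 11500 + 120 × (21) = 11500 + (+2520) = 14020 ft.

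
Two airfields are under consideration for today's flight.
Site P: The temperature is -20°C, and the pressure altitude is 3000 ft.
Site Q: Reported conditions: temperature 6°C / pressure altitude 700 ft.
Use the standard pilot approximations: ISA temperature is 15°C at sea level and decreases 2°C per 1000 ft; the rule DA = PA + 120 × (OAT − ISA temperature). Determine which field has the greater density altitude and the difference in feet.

Site Q by 268 ft

Site P: ISA temp = 9°C, deviation -29°C, DA = 3000 + 120 × (-29) = -480 ft.
Site Q: ISA temp = 13.6°C, deviation -7.6°C, DA = 700 + 120 × (-7.6) = -212 ft.
Site Q is higher by -212 − (-480) = 268 ft.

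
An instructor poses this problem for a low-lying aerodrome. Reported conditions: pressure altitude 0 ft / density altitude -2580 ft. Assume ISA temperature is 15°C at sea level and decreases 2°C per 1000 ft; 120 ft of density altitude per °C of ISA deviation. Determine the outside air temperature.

-6.5°C

Density altitude − pressure altitude = -2580 − 0 = -2580 ft.
At 120 ft/°C that is an ISA deviation of -2580/120 = -21.5°C.
ISA temperature at 0 ft = 15 − 2 × (0/1000) = 15°C.
OAT = ISA + deviation = 15 + (-21.5) = -6.5°C.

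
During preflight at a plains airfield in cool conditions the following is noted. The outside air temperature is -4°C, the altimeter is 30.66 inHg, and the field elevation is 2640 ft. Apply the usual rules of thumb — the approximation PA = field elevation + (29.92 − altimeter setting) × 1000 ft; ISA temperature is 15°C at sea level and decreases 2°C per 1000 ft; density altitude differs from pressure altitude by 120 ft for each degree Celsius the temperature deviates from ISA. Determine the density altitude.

Pressure altitude = 2640 + (29.92 − 30.66) × 1000 = 2640 + (-740) = 1900 ft.
ISA temperature at 1900 ft = 15 − 2 × (1900/1000) = 11.2°C.
ISA deviation = -4 − 11.2 = -15.2°C.
Density altitude = 1900 + 120 × (-15.2) = 76 ft.

76 ft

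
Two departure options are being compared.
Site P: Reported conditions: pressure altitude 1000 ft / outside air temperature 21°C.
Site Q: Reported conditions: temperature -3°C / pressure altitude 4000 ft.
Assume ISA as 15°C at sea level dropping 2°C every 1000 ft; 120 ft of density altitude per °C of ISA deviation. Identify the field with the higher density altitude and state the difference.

Site Q by 840 ft

Site P: ISA temp = 13°C, deviation +8°C, DA = 1000 + 120 × 8 = 1960 ft.
Site Q: ISA temp = 7°C, deviation -10°C, DA = 4000 + 120 × (-10) = 2800 ft.
Site Q is higher by 2800 − 1960 = 840 ft.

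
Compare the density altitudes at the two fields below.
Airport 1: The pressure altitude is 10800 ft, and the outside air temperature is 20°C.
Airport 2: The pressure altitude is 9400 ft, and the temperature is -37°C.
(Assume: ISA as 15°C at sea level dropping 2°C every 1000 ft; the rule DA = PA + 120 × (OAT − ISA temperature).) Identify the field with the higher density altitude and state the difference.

Airport 1 by 8576 ft

Airport 1: ISA temp = -6.6°C, deviation +26.6°C, DA = 10800 + 120 × 26.6 = 13992 ft.
Airport 2: ISA temp = -3.8°C, deviation -33.2°C, DA = 9400 + 120 × (-33.2) = 5416 ft.
Airport 1 is higher by 13992 − 5416 = 8576 ft.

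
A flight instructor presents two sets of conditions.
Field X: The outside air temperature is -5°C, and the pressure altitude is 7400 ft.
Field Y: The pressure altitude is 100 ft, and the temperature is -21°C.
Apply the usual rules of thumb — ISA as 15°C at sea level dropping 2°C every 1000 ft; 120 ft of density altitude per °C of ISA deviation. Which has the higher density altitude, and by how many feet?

Field X by 10972 ft

Field X: ISA temp = 0.2°C, deviation -5.2°C, DA = 7400 + 120 × (-5.2) = 6776 ft.
Field Y: ISA temp = 14.8°C, deviation -35.8°C, DA = 100 + 120 × (-35.8) = -4196 ft.
Field X is higher by 6776 − (-4196) = 10972 ft.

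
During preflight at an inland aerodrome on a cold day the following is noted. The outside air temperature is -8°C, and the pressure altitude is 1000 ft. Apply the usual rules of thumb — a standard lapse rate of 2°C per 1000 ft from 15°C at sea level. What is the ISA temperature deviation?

ISA temperature at 1000 ft = 15 − 2 × (1000/1000) = 13°C.
Deviation = OAT − ISA = -8 − 13 = -21°C.

ISA-21°C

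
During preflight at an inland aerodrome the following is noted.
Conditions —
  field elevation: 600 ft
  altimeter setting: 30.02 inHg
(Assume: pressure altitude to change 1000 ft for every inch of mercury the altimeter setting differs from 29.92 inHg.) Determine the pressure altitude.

500 ft

Pressure correction = (29.92 − 30.02) × 1000 = -100 ft.
Pressure altitude = 600 + (-100) = 500 ft.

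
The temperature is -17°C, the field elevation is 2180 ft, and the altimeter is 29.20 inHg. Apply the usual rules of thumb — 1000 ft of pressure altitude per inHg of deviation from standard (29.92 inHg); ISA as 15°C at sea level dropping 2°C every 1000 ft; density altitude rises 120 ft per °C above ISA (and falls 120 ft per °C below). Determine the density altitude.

-244 ft

Pressure altitude = 2180 + (29.92 − 29.20) × 1000 = 2180 + (+720) = 2900 ft.
ISA temperature at 2900 ft = 15 − 2 × (2900/1000) = 9.2°C.
ISA deviation = -17 − 9.2 = -26.2°C.
Density altitude = 2900 + 120 × (-26.2) = -244 ft.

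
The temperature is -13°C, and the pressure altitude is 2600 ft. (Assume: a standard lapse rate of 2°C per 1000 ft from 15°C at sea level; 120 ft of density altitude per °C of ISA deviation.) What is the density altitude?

ISA temperature at 2600 ft = 15 − 2 × (2600/1000) = 9.8°C.
ISA deviation = -13 − 9.8 = -22.8°C.
Density altitude = 2600 + 120 × (-22.8) = 2600 + (-2736) = -136 ft.

-136 ft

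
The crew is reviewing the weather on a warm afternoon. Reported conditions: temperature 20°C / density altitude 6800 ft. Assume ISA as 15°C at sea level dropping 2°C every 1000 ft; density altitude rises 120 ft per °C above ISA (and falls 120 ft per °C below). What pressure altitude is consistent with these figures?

DA = PA + 120 × (OAT − (15 − 2·PA/1000)) = PA + 120·OAT − 1800 + 0.24·PA = 1.24·PA + 120·OAT − 1800.
So 1.24·PA = 6800 − 120 × 20 + 1800 = 6200.
PA = 6200 / 1.24 = 5000 ft.

5000 ft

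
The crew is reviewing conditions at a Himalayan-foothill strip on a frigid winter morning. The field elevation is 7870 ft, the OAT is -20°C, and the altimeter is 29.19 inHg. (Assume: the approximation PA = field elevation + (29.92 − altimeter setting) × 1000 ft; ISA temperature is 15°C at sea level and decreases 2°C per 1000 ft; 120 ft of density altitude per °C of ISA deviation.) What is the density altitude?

6464 ft

Pressure altitude = 7870 + (29.92 − 29.19) × 1000 = 7870 + (+730) = 8600 ft.
ISA temperature at 8600 ft = 15 − 2 × (8600/1000) = -2.2°C.
ISA deviation = -20 − (-2.2) = -17.8°C.
Density altitude = 8600 + 120 × (-17.8) = 6464 ft.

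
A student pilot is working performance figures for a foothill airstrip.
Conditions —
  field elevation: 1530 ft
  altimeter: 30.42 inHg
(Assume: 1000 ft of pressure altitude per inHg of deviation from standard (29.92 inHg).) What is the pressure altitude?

1030 ft

Pressure correction = (29.92 − 30.42) × 1000 = -500 ft.
Pressure altitude = 1530 + (-500) = 1030 ft.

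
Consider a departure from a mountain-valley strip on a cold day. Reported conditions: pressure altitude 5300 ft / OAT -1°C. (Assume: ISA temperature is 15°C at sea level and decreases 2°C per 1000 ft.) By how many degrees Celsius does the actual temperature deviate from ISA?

ISA-5.4°C

ISA temperature at 5300 ft = 15 − 2 × (5300/1000) = 4.4°C.
Deviation = OAT − ISA = -1 − 4.4 = -5.4°C.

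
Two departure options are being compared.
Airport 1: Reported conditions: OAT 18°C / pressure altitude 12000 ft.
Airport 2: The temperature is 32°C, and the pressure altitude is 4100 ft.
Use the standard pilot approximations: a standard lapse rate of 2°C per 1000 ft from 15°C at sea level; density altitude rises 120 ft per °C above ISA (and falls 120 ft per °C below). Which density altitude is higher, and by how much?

Airport 1: ISA temp = -9°C, deviation +27°C, DA = 12000 + 120 × 27 = 15240 ft.
Airport 2: ISA temp = 6.8°C, deviation +25.2°C, DA = 4100 + 120 × 25.2 = 7124 ft.
Airport 1 is higher by 15240 − 7124 = 8116 ft.

Airport 1 by 8116 ft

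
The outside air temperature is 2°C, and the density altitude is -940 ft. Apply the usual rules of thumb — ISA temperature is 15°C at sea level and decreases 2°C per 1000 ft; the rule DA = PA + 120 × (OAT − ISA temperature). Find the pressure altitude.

DA = PA + 120 × (OAT − (15 − 2·PA/1000)) = PA + 120·OAT − 1800 + 0.24·PA = 1.24·PA + 120·OAT − 1800.
So 1.24·PA = -940 − 120 × 2 + 1800 = 620.
PA = 620 / 1.24 = 500 ft.

500 ft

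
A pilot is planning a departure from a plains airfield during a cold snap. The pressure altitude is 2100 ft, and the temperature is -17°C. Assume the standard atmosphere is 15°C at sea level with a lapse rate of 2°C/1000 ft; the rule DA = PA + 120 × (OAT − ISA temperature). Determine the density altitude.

-1236 ft

ISA temperature at 2100 ft = 15 − 2 × (2100/1000) = 10.8°C.
ISA deviation = -17 − 10.8 = -27.8°C.
Density altitude = 2100 + 120 × (-27.8) = 2100 + (-3336) = -1236 ft.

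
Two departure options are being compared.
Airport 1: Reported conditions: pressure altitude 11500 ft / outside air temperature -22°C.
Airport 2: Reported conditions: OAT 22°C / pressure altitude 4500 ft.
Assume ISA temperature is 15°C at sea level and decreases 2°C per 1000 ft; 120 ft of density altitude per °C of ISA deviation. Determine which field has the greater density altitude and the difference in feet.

Airport 1: ISA temp = -8°C, deviation -14°C, DA = 11500 + 120 × (-14) = 9820 ft.
Airport 2: ISA temp = 6°C, deviation +16°C, DA = 4500 + 120 × 16 = 6420 ft.
Airport 1 is higher by 9820 − 6420 = 3400 ft.

Airport 1 by 3400 ft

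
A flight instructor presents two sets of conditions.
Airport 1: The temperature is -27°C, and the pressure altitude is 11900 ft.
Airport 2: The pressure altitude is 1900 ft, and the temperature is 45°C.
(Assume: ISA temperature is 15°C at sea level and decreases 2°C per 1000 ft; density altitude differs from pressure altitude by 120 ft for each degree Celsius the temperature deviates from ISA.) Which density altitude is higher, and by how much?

Airport 1 by 3760 ft

Airport 1: ISA temp = -8.8°C, deviation -18.2°C, DA = 11900 + 120 × (-18.2) = 9716 ft.
Airport 2: ISA temp = 11.2°C, deviation +33.8°C, DA = 1900 + 120 × 33.8 = 5956 ft.
Airport 1 is higher by 9716 − 5956 = 3760 ft.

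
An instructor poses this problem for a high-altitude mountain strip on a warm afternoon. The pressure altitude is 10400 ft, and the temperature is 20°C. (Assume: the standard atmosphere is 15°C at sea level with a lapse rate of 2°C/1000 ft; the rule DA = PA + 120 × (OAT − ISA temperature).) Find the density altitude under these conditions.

ISA temperature at 10400 ft = 15 − 2 × (10400/1000) = -5.8°C.
ISA deviation = 20 − (-5.8) = +25.8°C.
Density altitude = 10400 + 120 × (25.8) = 10400 + (+3096) = 13496 ft.

13496 ft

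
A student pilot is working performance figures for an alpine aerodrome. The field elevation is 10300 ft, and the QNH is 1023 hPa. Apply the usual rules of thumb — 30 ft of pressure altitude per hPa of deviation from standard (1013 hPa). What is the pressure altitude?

Pressure correction = (1013 − 1023) × 30 = -300 ft.
Pressure altitude = 10300 + (-300) = 10000 ft.

10000 ft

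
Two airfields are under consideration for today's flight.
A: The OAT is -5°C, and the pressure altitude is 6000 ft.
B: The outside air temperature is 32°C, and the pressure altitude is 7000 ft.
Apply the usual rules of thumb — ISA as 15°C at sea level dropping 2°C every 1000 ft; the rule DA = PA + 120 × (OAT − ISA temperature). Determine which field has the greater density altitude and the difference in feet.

A: ISA temp = 3°C, deviation -8°C, DA = 6000 + 120 × (-8) = 5040 ft.
B: ISA temp = 1°C, deviation +31°C, DA = 7000 + 120 × 31 = 10720 ft.
B is higher by 10720 − 5040 = 5680 ft.

B by 5680 ft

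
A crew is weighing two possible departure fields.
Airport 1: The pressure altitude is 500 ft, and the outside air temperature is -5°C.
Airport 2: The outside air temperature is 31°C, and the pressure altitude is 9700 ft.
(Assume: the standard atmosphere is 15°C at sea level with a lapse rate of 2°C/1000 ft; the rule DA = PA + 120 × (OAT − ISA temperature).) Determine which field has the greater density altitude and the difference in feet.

Airport 1: ISA temp = 14°C, deviation -19°C, DA = 500 + 120 × (-19) = -1780 ft.
Airport 2: ISA temp = -4.4°C, deviation +35.4°C, DA = 9700 + 120 × 35.4 = 13948 ft.
Airport 2 is higher by 13948 − (-1780) = 15728 ft.

Airport 2 by 15728 ft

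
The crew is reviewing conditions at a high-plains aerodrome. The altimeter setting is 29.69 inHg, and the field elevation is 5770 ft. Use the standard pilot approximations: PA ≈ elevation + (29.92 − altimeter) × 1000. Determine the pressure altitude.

Pressure correction = (29.92 − 29.69) × 1000 = +230 ft.
Pressure altitude = 5770 + (+230) = 6000 ft.

6000 ft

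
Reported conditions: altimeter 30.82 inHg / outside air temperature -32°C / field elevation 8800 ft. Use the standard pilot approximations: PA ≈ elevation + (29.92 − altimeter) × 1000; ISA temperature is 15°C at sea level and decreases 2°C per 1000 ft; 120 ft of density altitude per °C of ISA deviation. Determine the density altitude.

Pressure altitude = 8800 + (29.92 − 30.82) × 1000 = 8800 + (-900) = 7900 ft.
ISA temperature at 7900 ft = 15 − 2 × (7900/1000) = -0.8°C.
ISA deviation = -32 − (-0.8) = -31.2°C.
Density altitude = 7900 + 120 × (-31.2) = 4156 ft.

4156 ft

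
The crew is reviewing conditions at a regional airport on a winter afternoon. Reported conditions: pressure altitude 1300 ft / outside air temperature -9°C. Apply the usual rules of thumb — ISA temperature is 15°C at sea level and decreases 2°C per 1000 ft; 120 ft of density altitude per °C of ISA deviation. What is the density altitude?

ISA temperature at 1300 ft = 15 − 2 × (1300/1000) = 12.4°C.
ISA deviation = -9 − 12.4 = -21.4°C.
Density altitude = 1300 + 120 × (-21.4) = 1300 + (-2568) = -1268 ft.

-1268 ft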